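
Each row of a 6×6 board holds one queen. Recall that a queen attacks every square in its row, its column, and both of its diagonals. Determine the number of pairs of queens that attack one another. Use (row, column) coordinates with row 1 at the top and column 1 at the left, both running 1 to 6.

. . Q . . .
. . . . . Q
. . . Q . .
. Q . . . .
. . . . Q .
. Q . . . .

Same column: (4,2)–(6,2) (column 2).
Same diagonal: (2,6)–(6,2) (|2−6| = |6−2| = 4).
Total attacking pairs: 2.

2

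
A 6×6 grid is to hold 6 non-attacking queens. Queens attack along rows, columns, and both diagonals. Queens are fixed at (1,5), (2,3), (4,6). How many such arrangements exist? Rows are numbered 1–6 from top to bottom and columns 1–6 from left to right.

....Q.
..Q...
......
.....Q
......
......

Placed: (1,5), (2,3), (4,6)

1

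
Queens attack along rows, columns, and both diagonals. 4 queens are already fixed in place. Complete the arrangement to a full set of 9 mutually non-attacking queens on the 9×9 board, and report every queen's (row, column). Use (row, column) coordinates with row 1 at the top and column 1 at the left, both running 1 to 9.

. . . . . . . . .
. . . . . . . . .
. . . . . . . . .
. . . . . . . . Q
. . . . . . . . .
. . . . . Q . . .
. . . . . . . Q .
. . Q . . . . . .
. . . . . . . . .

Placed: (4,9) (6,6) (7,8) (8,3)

(1,4) (2,1) (3,7) (4,9) (5,2) (6,6) (7,8) (8,3) (9,5)

Row 1: attacked by (4,9)→{6,9}; (6,6)→{1,6}; (7,8)→{2,8}; (8,3)→{3}. Safe: 4, 5, 7. Place at column 4.
Row 2: attacked by (1,4)→{3,4,5}; (4,9)→{7,9}; (6,6)→{2,6}; (7,8)→{3,8}; (8,3)→{3,9}. Safe: 1. Place at column 1.
Row 3: attacked by (1,4)→{2,4,6}; (2,1)→{1,2}; (4,9)→{8,9}; (6,6)→{3,6,9}; (7,8)→{4,8}; (8,3)→{3,8}. Safe: 5, 7. Place at column 7.
Row 5: attacked by (1,4)→{4,8}; (2,1)→{1,4}; (3,7)→{5,7,9}; (4,9)→{8,9}; (6,6)→{5,6,7}; (7,8)→{6,8}; (8,3)→{3,6}. Safe: 2. Place at column 2.
Row 9: attacked by (1,4)→{4}; (2,1)→{1,8}; (3,7)→{1,7}; (4,9)→{4,9}; (5,2)→{2,6}; (6,6)→{3,6,9}; (7,8)→{6,8}; (8,3)→{2,3,4}. Safe: 5. Place at column 5.
Columns [4, 1, 7, 9, 2, 6, 8, 3, 5], r−c [-3, 1, -4, -5, 3, 0, -1, 5, 4], r+c [5, 3, 10, 13, 7, 12, 15, 11, 14] are all distinct, so no two queens attack.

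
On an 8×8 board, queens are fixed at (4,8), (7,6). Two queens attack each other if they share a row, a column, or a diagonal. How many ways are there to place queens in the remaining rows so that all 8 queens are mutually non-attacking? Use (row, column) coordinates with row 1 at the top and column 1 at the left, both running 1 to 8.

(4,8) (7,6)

Branch on row 1: col 1 → 1; col 2 → 1; col 3 → 0; col 4 → 1; col 7 → 0.
Sum: 1 + 1 + 0 + 1 + 0 = 3.

3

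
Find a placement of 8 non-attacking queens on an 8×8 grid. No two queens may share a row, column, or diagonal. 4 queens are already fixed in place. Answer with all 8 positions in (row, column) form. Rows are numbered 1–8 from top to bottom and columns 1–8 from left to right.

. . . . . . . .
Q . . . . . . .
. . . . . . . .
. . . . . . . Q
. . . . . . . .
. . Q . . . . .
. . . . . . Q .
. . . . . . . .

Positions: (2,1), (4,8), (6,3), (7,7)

(1,4) (2,1) (3,5) (4,8) (5,6) (6,3) (7,7) (8,2)

Row 1: attacked by (2,1)→{1,2}; (4,8)→{5,8}; (6,3)→{3,8}; (7,7)→{1,7}. Safe: 4, 6. Place at column 4.
Row 3: attacked by (1,4)→{2,4,6}; (2,1)→{1,2}; (4,8)→{7,8}; (6,3)→{3,6}; (7,7)→{3,7}. Safe: 5. Place at column 5.
Row 5: attacked by (1,4)→{4,8}; (2,1)→{1,4}; (3,5)→{3,5,7}; (4,8)→{7,8}; (6,3)→{2,3,4}; (7,7)→{5,7}. Safe: 6. Place at column 6.
Row 8: attacked by (1,4)→{4}; (2,1)→{1,7}; (3,5)→{5}; (4,8)→{4,8}; (5,6)→{3,6}; (6,3)→{1,3,5}; (7,7)→{6,7,8}. Safe: 2. Place at column 2.
Columns [4, 1, 5, 8, 6, 3, 7, 2], r−c [-3, 1, -2, -4, -1, 3, 0, 6], r+c [5, 3, 8, 12, 11, 9, 14, 10] are all distinct, so no two queens attack.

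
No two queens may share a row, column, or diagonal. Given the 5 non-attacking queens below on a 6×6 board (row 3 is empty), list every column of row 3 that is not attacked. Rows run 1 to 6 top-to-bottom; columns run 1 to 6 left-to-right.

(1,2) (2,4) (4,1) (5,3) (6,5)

columns 6

(1,2) attacks row 3 at column 2 and diagonals 4.
(2,4) attacks row 3 at column 4 and diagonals 3, 5.
(4,1) attacks row 3 at column 1 and diagonals 2.
(5,3) attacks row 3 at column 3 and diagonals 1, 5.
(6,5) attacks row 3 at column 5 and diagonals 2.
Attacked columns: {1, 2, 3, 4, 5}. Safe: {6}.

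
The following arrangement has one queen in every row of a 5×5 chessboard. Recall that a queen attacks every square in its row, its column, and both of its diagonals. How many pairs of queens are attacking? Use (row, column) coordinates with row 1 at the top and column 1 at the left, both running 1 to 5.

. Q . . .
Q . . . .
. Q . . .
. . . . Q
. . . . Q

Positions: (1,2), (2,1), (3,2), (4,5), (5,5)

Same column: (1,2)–(3,2) (column 2); (4,5)–(5,5) (column 5).
Same diagonal: (1,2)–(2,1) (|1−2| = |2−1| = 1); (1,2)–(4,5) (|1−4| = |2−5| = 3); (2,1)–(3,2) (|2−3| = |1−2| = 1).
Total attacking pairs: 5.

5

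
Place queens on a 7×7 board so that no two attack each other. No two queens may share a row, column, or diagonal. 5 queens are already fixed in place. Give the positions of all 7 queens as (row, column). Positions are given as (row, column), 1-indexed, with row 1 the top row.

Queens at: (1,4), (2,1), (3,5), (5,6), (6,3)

Row 4: attacked by (1,4)→{1,4,7}; (2,1)→{1,3}; (3,5)→{4,5,6}; (5,6)→{5,6,7}; (6,3)→{1,3,5}. Safe: 2. Place at column 2.
Row 7: attacked by (1,4)→{4}; (2,1)→{1,6}; (3,5)→{1,5}; (4,2)→{2,5}; (5,6)→{4,6}; (6,3)→{2,3,4}. Safe: 7. Place at column 7.
Columns [4, 1, 5, 2, 6, 3, 7], r−c [-3, 1, -2, 2, -1, 3, 0], r+c [5, 3, 8, 6, 11, 9, 14] are all distinct, so no two queens attack.

(1,4) (2,1) (3,5) (4,2) (5,6) (6,3) (7,7)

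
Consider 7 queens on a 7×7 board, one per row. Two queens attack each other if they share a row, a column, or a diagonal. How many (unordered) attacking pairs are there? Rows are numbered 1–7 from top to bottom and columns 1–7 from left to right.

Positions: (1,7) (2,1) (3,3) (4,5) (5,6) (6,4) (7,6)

3

Same column: (5,6)–(7,6) (column 6).
Same diagonal: (2,1)–(7,6) (|2−7| = |1−6| = 5); (4,5)–(5,6) (|4−5| = |5−6| = 1).
Total attacking pairs: 3.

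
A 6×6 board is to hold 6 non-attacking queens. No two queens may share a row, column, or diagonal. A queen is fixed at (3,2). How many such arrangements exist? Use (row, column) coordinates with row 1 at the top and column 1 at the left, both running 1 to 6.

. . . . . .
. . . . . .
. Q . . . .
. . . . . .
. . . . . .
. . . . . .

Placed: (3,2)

1

Branch on row 1: col 1 → 0; col 3 → 1; col 5 → 0; col 6 → 0.
Sum: 0 + 1 + 0 + 0 = 1.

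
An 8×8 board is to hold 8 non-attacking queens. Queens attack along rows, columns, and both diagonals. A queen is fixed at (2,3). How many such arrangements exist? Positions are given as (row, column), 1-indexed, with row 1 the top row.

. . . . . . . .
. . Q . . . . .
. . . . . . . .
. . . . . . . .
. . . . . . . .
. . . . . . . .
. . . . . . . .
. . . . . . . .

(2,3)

Branch on row 1: col 1 → 0; col 5 → 3; col 6 → 8; col 7 → 2; col 8 → 1.
Sum: 0 + 3 + 8 + 2 + 1 = 14.

14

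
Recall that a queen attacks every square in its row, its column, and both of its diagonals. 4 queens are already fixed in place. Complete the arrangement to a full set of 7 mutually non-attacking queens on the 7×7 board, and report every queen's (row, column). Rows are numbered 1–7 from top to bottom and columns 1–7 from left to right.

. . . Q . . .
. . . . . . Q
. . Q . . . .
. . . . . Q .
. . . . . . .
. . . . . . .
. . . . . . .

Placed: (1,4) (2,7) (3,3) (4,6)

(1,4) (2,7) (3,3) (4,6) (5,2) (6,5) (7,1)

Row 5: attacked by (1,4)→{4}; (2,7)→{4,7}; (3,3)→{1,3,5}; (4,6)→{5,6,7}. Safe: 2. Place at column 2.
Row 6: attacked by (1,4)→{4}; (2,7)→{3,7}; (3,3)→{3,6}; (4,6)→{4,6}; (5,2)→{1,2,3}. Safe: 5. Place at column 5.
Row 7: attacked by (1,4)→{4}; (2,7)→{2,7}; (3,3)→{3,7}; (4,6)→{3,6}; (5,2)→{2,4}; (6,5)→{4,5,6}. Safe: 1. Place at column 1.
Columns [4, 7, 3, 6, 2, 5, 1], r−c [-3, -5, 0, -2, 3, 1, 6], r+c [5, 9, 6, 10, 7, 11, 8] are all distinct, so no two queens attack.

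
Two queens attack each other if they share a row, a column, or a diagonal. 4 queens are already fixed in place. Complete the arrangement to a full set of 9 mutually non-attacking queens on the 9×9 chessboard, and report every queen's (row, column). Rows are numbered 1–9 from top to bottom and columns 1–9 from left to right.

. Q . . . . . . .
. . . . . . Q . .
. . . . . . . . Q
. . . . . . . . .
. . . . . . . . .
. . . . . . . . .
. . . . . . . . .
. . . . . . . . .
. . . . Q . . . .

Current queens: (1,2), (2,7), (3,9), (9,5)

Row 4: attacked by (1,2)→{2,5}; (2,7)→{5,7,9}; (3,9)→{8,9}; (9,5)→{5}. Safe: 1, 3, 4, 6. Place at column 6.
Row 5: attacked by (1,2)→{2,6}; (2,7)→{4,7}; (3,9)→{7,9}; (4,6)→{5,6,7}; (9,5)→{1,5,9}. Safe: 3, 8. Place at column 3.
Row 6: attacked by (1,2)→{2,7}; (2,7)→{3,7}; (3,9)→{6,9}; (4,6)→{4,6,8}; (5,3)→{2,3,4}; (9,5)→{2,5,8}. Safe: 1. Place at column 1.
Row 7: attacked by (1,2)→{2,8}; (2,7)→{2,7}; (3,9)→{5,9}; (4,6)→{3,6,9}; (5,3)→{1,3,5}; (6,1)→{1,2}; (9,5)→{3,5,7}. Safe: 4. Place at column 4.
Row 8: attacked by (1,2)→{2,9}; (2,7)→{1,7}; (3,9)→{4,9}; (4,6)→{2,6}; (5,3)→{3,6}; (6,1)→{1,3}; (7,4)→{3,4,5}; (9,5)→{4,5,6}. Safe: 8. Place at column 8.
Columns [2, 7, 9, 6, 3, 1, 4, 8, 5], r−c [-1, -5, -6, -2, 2, 5, 3, 0, 4], r+c [3, 9, 12, 10, 8, 7, 11, 16, 14] are all distinct, so no two queens attack.

(1,2) (2,7) (3,9) (4,6) (5,3) (6,1) (7,4) (8,8) (9,5)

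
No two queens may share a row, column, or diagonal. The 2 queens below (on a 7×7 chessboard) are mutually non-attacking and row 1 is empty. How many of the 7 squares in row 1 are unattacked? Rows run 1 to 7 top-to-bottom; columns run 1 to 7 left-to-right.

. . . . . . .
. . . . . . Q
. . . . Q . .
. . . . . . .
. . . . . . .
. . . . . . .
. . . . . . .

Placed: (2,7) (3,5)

3

(2,7) attacks row 1 at column 7 and diagonals 6.
(3,5) attacks row 1 at column 5 and diagonals 3, 7.
Attacked columns: {3, 5, 6, 7}. Safe: {1, 2, 4}.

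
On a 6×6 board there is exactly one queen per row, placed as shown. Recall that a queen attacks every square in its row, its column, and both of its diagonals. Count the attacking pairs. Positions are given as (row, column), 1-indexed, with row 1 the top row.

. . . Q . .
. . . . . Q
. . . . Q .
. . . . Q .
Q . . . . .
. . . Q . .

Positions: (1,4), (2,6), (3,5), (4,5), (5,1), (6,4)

3

Same column: (1,4)–(6,4) (column 4); (3,5)–(4,5) (column 5).
Same diagonal: (2,6)–(3,5) (|2−3| = |6−5| = 1).
Total attacking pairs: 3.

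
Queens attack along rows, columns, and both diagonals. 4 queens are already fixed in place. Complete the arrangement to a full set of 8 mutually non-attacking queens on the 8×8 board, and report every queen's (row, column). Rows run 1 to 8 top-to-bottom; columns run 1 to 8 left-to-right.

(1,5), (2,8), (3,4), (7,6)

(1,5) (2,8) (3,4) (4,1) (5,7) (6,2) (7,6) (8,3)

Row 4: attacked by (1,5)→{2,5,8}; (2,8)→{6,8}; (3,4)→{3,4,5}; (7,6)→{3,6}. Safe: 1, 7. Place at column 1.
Row 5: attacked by (1,5)→{1,5}; (2,8)→{5,8}; (3,4)→{2,4,6}; (4,1)→{1,2}; (7,6)→{4,6,8}. Safe: 3, 7. Place at column 7.
Row 6: attacked by (1,5)→{5}; (2,8)→{4,8}; (3,4)→{1,4,7}; (4,1)→{1,3}; (5,7)→{6,7,8}; (7,6)→{5,6,7}. Safe: 2. Place at column 2.
Row 8: attacked by (1,5)→{5}; (2,8)→{2,8}; (3,4)→{4}; (4,1)→{1,5}; (5,7)→{4,7}; (6,2)→{2,4}; (7,6)→{5,6,7}. Safe: 3. Place at column 3.
Columns [5, 8, 4, 1, 7, 2, 6, 3], r−c [-4, -6, -1, 3, -2, 4, 1, 5], r+c [6, 10, 7, 5, 12, 8, 13, 11] are all distinct, so no two queens attack.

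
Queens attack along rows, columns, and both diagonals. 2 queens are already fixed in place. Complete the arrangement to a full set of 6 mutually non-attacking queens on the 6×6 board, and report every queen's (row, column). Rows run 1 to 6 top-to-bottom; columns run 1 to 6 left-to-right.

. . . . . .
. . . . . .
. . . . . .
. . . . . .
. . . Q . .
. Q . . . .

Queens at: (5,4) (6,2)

Row 1: attacked by (5,4)→{4}; (6,2)→{2}. Safe: 1, 3, 5, 6. Place at column 5.
Row 2: attacked by (1,5)→{4,5,6}; (5,4)→{1,4}; (6,2)→{2,6}. Safe: 3. Place at column 3.
Row 3: attacked by (1,5)→{3,5}; (2,3)→{2,3,4}; (5,4)→{2,4,6}; (6,2)→{2,5}. Safe: 1. Place at column 1.
Row 4: attacked by (1,5)→{2,5}; (2,3)→{1,3,5}; (3,1)→{1,2}; (5,4)→{3,4,5}; (6,2)→{2,4}. Safe: 6. Place at column 6.
Columns [5, 3, 1, 6, 4, 2], r−c [-4, -1, 2, -2, 1, 4], r+c [6, 5, 4, 10, 9, 8] are all distinct, so no two queens attack.

(1,5) (2,3) (3,1) (4,6) (5,4) (6,2)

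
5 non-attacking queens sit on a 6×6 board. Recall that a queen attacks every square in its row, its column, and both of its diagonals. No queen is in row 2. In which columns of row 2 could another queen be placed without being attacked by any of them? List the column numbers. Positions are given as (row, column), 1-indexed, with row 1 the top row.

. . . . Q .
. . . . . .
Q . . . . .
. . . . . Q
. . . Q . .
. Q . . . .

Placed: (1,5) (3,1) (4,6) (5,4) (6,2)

columns 3

(1,5) attacks row 2 at column 5 and diagonals 4, 6.
(3,1) attacks row 2 at column 1 and diagonals 2.
(4,6) attacks row 2 at column 6 and diagonals 4.
(5,4) attacks row 2 at column 4 and diagonals 1.
(6,2) attacks row 2 at column 2 and diagonals 6.
Attacked columns: {1, 2, 4, 5, 6}. Safe: {3}.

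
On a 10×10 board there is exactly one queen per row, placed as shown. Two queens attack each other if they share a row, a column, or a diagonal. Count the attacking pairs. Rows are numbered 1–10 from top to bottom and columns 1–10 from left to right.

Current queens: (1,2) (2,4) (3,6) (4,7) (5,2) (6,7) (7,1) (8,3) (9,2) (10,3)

12

Same column: (1,2)–(5,2) (column 2); (1,2)–(9,2) (column 2); (4,7)–(6,7) (column 7); (5,2)–(9,2) (column 2); (8,3)–(10,3) (column 3).
Same diagonal: (1,2)–(6,7) (|1−6| = |2−7| = 5); (3,6)–(4,7) (|3−4| = |6−7| = 1); (4,7)–(8,3) (|4−8| = |7−3| = 4); (4,7)–(9,2) (|4−9| = |7−2| = 5); (6,7)–(10,3) (|6−10| = |7−3| = 4); (8,3)–(9,2) (|8−9| = |3−2| = 1); (9,2)–(10,3) (|9−10| = |2−3| = 1).
Total attacking pairs: 12.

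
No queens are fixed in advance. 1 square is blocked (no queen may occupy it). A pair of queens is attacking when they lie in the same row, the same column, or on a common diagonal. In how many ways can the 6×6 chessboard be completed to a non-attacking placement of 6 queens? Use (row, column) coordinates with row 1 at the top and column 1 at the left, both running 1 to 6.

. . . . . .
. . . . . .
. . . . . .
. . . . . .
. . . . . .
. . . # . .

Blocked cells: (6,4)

Branch on row 1: col 1 → 0; col 2 → 1; col 3 → 0; col 4 → 1; col 5 → 1; col 6 → 0.
Sum: 0 + 1 + 0 + 1 + 1 + 0 = 3.

3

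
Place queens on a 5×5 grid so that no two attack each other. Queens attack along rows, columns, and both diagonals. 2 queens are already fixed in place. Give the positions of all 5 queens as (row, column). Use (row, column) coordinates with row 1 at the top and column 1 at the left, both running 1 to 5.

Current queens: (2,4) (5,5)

Row 1: attacked by (2,4)→{3,4,5}; (5,5)→{1,5}. Safe: 2. Place at column 2.
Row 3: attacked by (1,2)→{2,4}; (2,4)→{3,4,5}; (5,5)→{3,5}. Safe: 1. Place at column 1.
Row 4: attacked by (1,2)→{2,5}; (2,4)→{2,4}; (3,1)→{1,2}; (5,5)→{4,5}. Safe: 3. Place at column 3.
Columns [2, 4, 1, 3, 5], r−c [-1, -2, 2, 1, 0], r+c [3, 6, 4, 7, 10] are all distinct, so no two queens attack.

(1,2) (2,4) (3,1) (4,3) (5,5)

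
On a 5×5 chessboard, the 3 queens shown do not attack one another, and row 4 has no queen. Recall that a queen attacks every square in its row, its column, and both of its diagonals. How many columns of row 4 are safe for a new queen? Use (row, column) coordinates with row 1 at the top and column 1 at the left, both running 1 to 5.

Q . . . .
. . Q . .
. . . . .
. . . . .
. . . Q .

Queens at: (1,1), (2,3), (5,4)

(1,1) attacks row 4 at column 1 and diagonals 4.
(2,3) attacks row 4 at column 3 and diagonals 1, 5.
(5,4) attacks row 4 at column 4 and diagonals 3, 5.
Attacked columns: {1, 3, 4, 5}. Safe: {2}.

1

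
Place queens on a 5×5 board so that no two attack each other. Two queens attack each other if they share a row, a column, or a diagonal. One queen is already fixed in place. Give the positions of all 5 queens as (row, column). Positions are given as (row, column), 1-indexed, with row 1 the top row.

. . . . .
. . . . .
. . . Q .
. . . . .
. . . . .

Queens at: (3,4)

(1,3) (2,1) (3,4) (4,2) (5,5)

Row 1: attacked by (3,4)→{2,4}. Safe: 1, 3, 5. Place at column 3.
Row 2: attacked by (1,3)→{2,3,4}; (3,4)→{3,4,5}. Safe: 1. Place at column 1.
Row 4: attacked by (1,3)→{3}; (2,1)→{1,3}; (3,4)→{3,4,5}. Safe: 2. Place at column 2.
Row 5: attacked by (1,3)→{3}; (2,1)→{1,4}; (3,4)→{2,4}; (4,2)→{1,2,3}. Safe: 5. Place at column 5.
Columns [3, 1, 4, 2, 5], r−c [-2, 1, -1, 2, 0], r+c [4, 3, 7, 6, 10] are all distinct, so no two queens attack.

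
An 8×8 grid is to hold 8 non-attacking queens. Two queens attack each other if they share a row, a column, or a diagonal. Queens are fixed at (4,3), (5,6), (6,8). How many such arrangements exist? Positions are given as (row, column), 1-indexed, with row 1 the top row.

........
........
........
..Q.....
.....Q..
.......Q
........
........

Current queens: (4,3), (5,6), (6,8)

Branch on row 1: col 1 → 0; col 4 → 2; col 5 → 0; col 7 → 0.
Sum: 0 + 2 + 0 + 0 = 2.

2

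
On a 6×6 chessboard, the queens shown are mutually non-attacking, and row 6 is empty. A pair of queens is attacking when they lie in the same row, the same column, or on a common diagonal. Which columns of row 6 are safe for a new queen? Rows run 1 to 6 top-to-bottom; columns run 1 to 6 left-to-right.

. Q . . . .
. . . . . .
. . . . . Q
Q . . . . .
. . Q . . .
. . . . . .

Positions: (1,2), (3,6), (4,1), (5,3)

(1,2) attacks row 6 at column 2.
(3,6) attacks row 6 at column 6 and diagonals 3.
(4,1) attacks row 6 at column 1 and diagonals 3.
(5,3) attacks row 6 at column 3 and diagonals 2, 4.
Attacked columns: {1, 2, 3, 4, 6}. Safe: {5}.

columns 5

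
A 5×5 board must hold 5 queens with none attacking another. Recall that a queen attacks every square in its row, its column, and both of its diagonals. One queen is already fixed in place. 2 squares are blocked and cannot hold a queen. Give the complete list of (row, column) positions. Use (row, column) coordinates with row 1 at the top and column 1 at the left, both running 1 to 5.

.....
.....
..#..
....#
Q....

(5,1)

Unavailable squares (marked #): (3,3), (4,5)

(1,3) (2,5) (3,2) (4,4) (5,1)

Row 1: attacked by (5,1)→{1,5}. Safe: 2, 3, 4. Place at column 3.
Row 2: attacked by (1,3)→{2,3,4}; (5,1)→{1,4}. Safe: 5. Place at column 5.
Row 3: attacked by (1,3)→{1,3,5}; (2,5)→{4,5}; (5,1)→{1,3}. Blocked: 3. Safe: 2. Place at column 2.
Row 4: attacked by (1,3)→{3}; (2,5)→{3,5}; (3,2)→{1,2,3}; (5,1)→{1,2}. Blocked: 5. Safe: 4. Place at column 4.
Columns [3, 5, 2, 4, 1], r−c [-2, -3, 1, 0, 4], r+c [4, 7, 5, 8, 6] are all distinct, so no two queens attack.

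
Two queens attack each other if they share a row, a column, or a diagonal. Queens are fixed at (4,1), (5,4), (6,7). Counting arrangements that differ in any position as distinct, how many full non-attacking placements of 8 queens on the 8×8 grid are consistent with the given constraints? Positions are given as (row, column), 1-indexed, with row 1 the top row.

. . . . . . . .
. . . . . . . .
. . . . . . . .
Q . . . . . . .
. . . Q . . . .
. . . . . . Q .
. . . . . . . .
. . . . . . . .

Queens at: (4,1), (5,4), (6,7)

Branch on row 1: col 3 → 1; col 5 → 1; col 6 → 0.
Sum: 1 + 1 + 0 = 2.

2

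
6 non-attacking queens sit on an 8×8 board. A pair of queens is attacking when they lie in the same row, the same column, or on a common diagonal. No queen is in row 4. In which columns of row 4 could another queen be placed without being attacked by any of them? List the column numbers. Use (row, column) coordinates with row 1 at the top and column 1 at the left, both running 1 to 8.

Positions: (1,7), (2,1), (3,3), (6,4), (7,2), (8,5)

(1,7) attacks row 4 at column 7 and diagonals 4.
(2,1) attacks row 4 at column 1 and diagonals 3.
(3,3) attacks row 4 at column 3 and diagonals 2, 4.
(6,4) attacks row 4 at column 4 and diagonals 2, 6.
(7,2) attacks row 4 at column 2 and diagonals 5.
(8,5) attacks row 4 at column 5 and diagonals 1.
Attacked columns: {1, 2, 3, 4, 5, 6, 7}. Safe: {8}.

columns 8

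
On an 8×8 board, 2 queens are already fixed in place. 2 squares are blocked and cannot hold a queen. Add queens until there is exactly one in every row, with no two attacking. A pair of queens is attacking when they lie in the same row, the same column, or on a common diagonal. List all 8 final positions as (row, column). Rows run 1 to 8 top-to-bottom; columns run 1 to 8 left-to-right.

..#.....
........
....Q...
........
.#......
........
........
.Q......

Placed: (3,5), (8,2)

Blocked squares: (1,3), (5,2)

(1,4) (2,1) (3,5) (4,8) (5,6) (6,3) (7,7) (8,2)

Row 1: attacked by (3,5)→{3,5,7}; (8,2)→{2}. Blocked: 3. Safe: 1, 4, 6, 8. Place at column 4.
Row 2: attacked by (1,4)→{3,4,5}; (3,5)→{4,5,6}; (8,2)→{2,8}. Safe: 1, 7. Place at column 1.
Row 4: attacked by (1,4)→{1,4,7}; (2,1)→{1,3}; (3,5)→{4,5,6}; (8,2)→{2,6}. Safe: 8. Place at column 8.
Row 5: attacked by (1,4)→{4,8}; (2,1)→{1,4}; (3,5)→{3,5,7}; (4,8)→{7,8}; (8,2)→{2,5}. Blocked: 2. Safe: 6. Place at column 6.
Row 6: attacked by (1,4)→{4}; (2,1)→{1,5}; (3,5)→{2,5,8}; (4,8)→{6,8}; (5,6)→{5,6,7}; (8,2)→{2,4}. Safe: 3. Place at column 3.
Row 7: attacked by (1,4)→{4}; (2,1)→{1,6}; (3,5)→{1,5}; (4,8)→{5,8}; (5,6)→{4,6,8}; (6,3)→{2,3,4}; (8,2)→{1,2,3}. Safe: 7. Place at column 7.
Columns [4, 1, 5, 8, 6, 3, 7, 2], r−c [-3, 1, -2, -4, -1, 3, 0, 6], r+c [5, 3, 8, 12, 11, 9, 14, 10] are all distinct, so no two queens attack.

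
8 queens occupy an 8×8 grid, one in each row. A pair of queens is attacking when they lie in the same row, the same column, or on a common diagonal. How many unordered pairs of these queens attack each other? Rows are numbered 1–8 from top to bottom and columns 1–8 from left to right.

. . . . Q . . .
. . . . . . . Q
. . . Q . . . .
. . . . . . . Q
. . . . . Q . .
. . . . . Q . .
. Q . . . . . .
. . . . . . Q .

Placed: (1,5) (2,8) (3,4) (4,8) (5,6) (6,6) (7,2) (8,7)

Same column: (2,8)–(4,8) (column 8); (5,6)–(6,6) (column 6).
Same diagonal: (1,5)–(4,8) (|1−4| = |5−8| = 3); (3,4)–(5,6) (|3−5| = |4−6| = 2); (4,8)–(6,6) (|4−6| = |8−6| = 2).
Total attacking pairs: 5.

5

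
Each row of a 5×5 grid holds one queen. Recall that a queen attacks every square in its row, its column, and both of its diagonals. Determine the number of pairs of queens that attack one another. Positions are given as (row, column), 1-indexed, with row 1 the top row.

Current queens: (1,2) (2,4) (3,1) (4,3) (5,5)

0

All columns are distinct and no two queens satisfy |Δrow| = |Δcol|, so no pair attacks.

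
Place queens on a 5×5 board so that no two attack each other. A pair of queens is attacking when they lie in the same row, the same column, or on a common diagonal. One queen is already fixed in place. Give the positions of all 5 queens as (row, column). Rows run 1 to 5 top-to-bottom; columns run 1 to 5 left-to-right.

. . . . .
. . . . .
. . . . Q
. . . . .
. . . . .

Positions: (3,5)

(1,1) (2,3) (3,5) (4,2) (5,4)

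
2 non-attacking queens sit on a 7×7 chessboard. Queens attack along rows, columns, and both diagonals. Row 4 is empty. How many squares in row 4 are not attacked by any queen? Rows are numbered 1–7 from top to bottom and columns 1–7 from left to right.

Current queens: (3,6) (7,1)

(3,6) attacks row 4 at column 6 and diagonals 5, 7.
(7,1) attacks row 4 at column 1 and diagonals 4.
Attacked columns: {1, 4, 5, 6, 7}. Safe: {2, 3}.

2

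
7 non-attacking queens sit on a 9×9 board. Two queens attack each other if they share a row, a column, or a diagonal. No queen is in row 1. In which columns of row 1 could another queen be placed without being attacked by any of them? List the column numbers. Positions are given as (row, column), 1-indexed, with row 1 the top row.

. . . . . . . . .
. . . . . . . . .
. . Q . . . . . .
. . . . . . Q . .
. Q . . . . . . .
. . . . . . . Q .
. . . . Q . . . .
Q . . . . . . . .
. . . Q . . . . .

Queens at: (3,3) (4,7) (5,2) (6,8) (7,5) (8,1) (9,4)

columns 9

(3,3) attacks row 1 at column 3 and diagonals 1, 5.
(4,7) attacks row 1 at column 7 and diagonals 4.
(5,2) attacks row 1 at column 2 and diagonals 6.
(6,8) attacks row 1 at column 8 and diagonals 3.
(7,5) attacks row 1 at column 5.
(8,1) attacks row 1 at column 1 and diagonals 8.
(9,4) attacks row 1 at column 4.
Attacked columns: {1, 2, 3, 4, 5, 6, 7, 8}. Safe: {9}.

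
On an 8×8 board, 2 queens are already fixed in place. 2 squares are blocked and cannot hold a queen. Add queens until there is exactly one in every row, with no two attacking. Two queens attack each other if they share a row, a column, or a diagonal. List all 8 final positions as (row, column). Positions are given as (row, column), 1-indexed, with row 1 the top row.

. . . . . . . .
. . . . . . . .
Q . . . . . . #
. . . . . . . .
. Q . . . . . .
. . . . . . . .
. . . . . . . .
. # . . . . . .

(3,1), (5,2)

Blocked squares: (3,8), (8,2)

Row 1: attacked by (3,1)→{1,3}; (5,2)→{2,6}. Safe: 4, 5, 7, 8. Place at column 8.
Row 2: attacked by (1,8)→{7,8}; (3,1)→{1,2}; (5,2)→{2,5}. Safe: 3, 4, 6. Place at column 3.
Row 4: attacked by (1,8)→{5,8}; (2,3)→{1,3,5}; (3,1)→{1,2}; (5,2)→{1,2,3}. Safe: 4, 6, 7. Place at column 6.
Row 6: attacked by (1,8)→{3,8}; (2,3)→{3,7}; (3,1)→{1,4}; (4,6)→{4,6,8}; (5,2)→{1,2,3}. Safe: 5. Place at column 5.
Row 7: attacked by (1,8)→{2,8}; (2,3)→{3,8}; (3,1)→{1,5}; (4,6)→{3,6}; (5,2)→{2,4}; (6,5)→{4,5,6}. Safe: 7. Place at column 7.
Row 8: attacked by (1,8)→{1,8}; (2,3)→{3}; (3,1)→{1,6}; (4,6)→{2,6}; (5,2)→{2,5}; (6,5)→{3,5,7}; (7,7)→{6,7,8}. Blocked: 2. Safe: 4. Place at column 4.
Columns [8, 3, 1, 6, 2, 5, 7, 4], r−c [-7, -1, 2, -2, 3, 1, 0, 4], r+c [9, 5, 4, 10, 7, 11, 14, 12] are all distinct, so no two queens attack.

(1,8) (2,3) (3,1) (4,6) (5,2) (6,5) (7,7) (8,4)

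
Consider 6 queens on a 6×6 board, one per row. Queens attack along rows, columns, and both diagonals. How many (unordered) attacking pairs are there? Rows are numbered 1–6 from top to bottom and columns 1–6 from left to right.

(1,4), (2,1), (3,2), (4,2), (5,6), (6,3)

Same column: (3,2)–(4,2) (column 2).
Same diagonal: (1,4)–(3,2) (|1−3| = |4−2| = 2); (2,1)–(3,2) (|2−3| = |1−2| = 1).
Total attacking pairs: 3.

3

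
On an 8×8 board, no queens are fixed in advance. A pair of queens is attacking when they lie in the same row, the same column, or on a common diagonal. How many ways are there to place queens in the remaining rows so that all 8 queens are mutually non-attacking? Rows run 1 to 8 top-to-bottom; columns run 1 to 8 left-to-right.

92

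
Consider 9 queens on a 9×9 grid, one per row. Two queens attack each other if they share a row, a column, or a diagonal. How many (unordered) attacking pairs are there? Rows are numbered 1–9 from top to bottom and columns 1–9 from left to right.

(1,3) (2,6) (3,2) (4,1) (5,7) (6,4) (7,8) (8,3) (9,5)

Same column: (1,3)–(8,3) (column 3).
Same diagonal: (1,3)–(5,7) (|1−5| = |3−7| = 4); (3,2)–(4,1) (|3−4| = |2−1| = 1).
Total attacking pairs: 3.

3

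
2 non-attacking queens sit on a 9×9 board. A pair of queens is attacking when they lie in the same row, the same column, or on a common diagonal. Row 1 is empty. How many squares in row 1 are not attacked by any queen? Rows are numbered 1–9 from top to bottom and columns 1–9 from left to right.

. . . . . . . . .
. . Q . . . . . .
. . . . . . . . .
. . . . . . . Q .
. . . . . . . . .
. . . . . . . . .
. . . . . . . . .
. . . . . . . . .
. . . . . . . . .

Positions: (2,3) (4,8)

4

(2,3) attacks row 1 at column 3 and diagonals 2, 4.
(4,8) attacks row 1 at column 8 and diagonals 5.
Attacked columns: {2, 3, 4, 5, 8}. Safe: {1, 6, 7, 9}.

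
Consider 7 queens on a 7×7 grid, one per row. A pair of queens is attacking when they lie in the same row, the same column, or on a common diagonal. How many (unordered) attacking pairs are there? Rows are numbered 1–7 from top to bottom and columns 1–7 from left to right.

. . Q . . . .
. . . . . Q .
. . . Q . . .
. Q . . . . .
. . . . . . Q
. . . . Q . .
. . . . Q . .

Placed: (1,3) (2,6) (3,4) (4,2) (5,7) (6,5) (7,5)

Same column: (6,5)–(7,5) (column 5).
Same diagonal: (1,3)–(5,7) (|1−5| = |3−7| = 4); (4,2)–(7,5) (|4−7| = |2−5| = 3); (5,7)–(7,5) (|5−7| = |7−5| = 2).
Total attacking pairs: 4.

4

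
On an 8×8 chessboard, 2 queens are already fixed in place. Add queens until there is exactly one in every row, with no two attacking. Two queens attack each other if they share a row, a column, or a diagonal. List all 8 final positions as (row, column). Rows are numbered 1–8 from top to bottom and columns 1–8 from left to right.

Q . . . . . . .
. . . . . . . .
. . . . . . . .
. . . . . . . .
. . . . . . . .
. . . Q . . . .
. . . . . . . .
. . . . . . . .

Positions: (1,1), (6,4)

(1,1) (2,7) (3,5) (4,8) (5,2) (6,4) (7,6) (8,3)

Row 2: attacked by (1,1)→{1,2}; (6,4)→{4,8}. Safe: 3, 5, 6, 7. Place at column 7.
Row 3: attacked by (1,1)→{1,3}; (2,7)→{6,7,8}; (6,4)→{1,4,7}. Safe: 2, 5. Place at column 5.
Row 4: attacked by (1,1)→{1,4}; (2,7)→{5,7}; (3,5)→{4,5,6}; (6,4)→{2,4,6}. Safe: 3, 8. Place at column 8.
Row 5: attacked by (1,1)→{1,5}; (2,7)→{4,7}; (3,5)→{3,5,7}; (4,8)→{7,8}; (6,4)→{3,4,5}. Safe: 2, 6. Place at column 2.
Row 7: attacked by (1,1)→{1,7}; (2,7)→{2,7}; (3,5)→{1,5}; (4,8)→{5,8}; (5,2)→{2,4}; (6,4)→{3,4,5}. Safe: 6. Place at column 6.
Row 8: attacked by (1,1)→{1,8}; (2,7)→{1,7}; (3,5)→{5}; (4,8)→{4,8}; (5,2)→{2,5}; (6,4)→{2,4,6}; (7,6)→{5,6,7}. Safe: 3. Place at column 3.
Columns [1, 7, 5, 8, 2, 4, 6, 3], r−c [0, -5, -2, -4, 3, 2, 1, 5], r+c [2, 9, 8, 12, 7, 10, 13, 11] are all distinct, so no two queens attack.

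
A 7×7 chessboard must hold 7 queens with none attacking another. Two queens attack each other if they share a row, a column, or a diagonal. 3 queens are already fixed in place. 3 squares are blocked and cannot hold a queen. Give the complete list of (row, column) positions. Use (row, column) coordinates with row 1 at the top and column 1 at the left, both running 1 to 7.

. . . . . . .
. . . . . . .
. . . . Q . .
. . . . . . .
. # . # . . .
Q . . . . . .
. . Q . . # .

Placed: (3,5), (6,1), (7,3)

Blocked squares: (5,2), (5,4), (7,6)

Row 1: attacked by (3,5)→{3,5,7}; (6,1)→{1,6}; (7,3)→{3}. Safe: 2, 4. Place at column 4.
Row 2: attacked by (1,4)→{3,4,5}; (3,5)→{4,5,6}; (6,1)→{1,5}; (7,3)→{3}. Safe: 2, 7. Place at column 7.
Row 4: attacked by (1,4)→{1,4,7}; (2,7)→{5,7}; (3,5)→{4,5,6}; (6,1)→{1,3}; (7,3)→{3,6}. Safe: 2. Place at column 2.
Row 5: attacked by (1,4)→{4}; (2,7)→{4,7}; (3,5)→{3,5,7}; (4,2)→{1,2,3}; (6,1)→{1,2}; (7,3)→{1,3,5}. Blocked: 2,4. Safe: 6. Place at column 6.
Columns [4, 7, 5, 2, 6, 1, 3], r−c [-3, -5, -2, 2, -1, 5, 4], r+c [5, 9, 8, 6, 11, 7, 10] are all distinct, so no two queens attack.

(1,4) (2,7) (3,5) (4,2) (5,6) (6,1) (7,3)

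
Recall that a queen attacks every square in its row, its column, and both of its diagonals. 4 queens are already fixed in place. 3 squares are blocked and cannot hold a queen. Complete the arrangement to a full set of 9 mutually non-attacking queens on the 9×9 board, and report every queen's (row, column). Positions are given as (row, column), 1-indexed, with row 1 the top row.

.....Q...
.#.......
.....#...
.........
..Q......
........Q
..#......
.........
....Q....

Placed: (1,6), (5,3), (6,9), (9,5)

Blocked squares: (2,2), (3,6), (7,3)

Row 2: attacked by (1,6)→{5,6,7}; (5,3)→{3,6}; (6,9)→{5,9}; (9,5)→{5}. Blocked: 2. Safe: 1, 4, 8. Place at column 4.
Row 3: attacked by (1,6)→{4,6,8}; (2,4)→{3,4,5}; (5,3)→{1,3,5}; (6,9)→{6,9}; (9,5)→{5}. Blocked: 6. Safe: 2, 7. Place at column 7.
Row 4: attacked by (1,6)→{3,6,9}; (2,4)→{2,4,6}; (3,7)→{6,7,8}; (5,3)→{2,3,4}; (6,9)→{7,9}; (9,5)→{5}. Safe: 1. Place at column 1.
Row 7: attacked by (1,6)→{6}; (2,4)→{4,9}; (3,7)→{3,7}; (4,1)→{1,4}; (5,3)→{1,3,5}; (6,9)→{8,9}; (9,5)→{3,5,7}. Blocked: 3. Safe: 2. Place at column 2.
Row 8: attacked by (1,6)→{6}; (2,4)→{4}; (3,7)→{2,7}; (4,1)→{1,5}; (5,3)→{3,6}; (6,9)→{7,9}; (7,2)→{1,2,3}; (9,5)→{4,5,6}. Safe: 8. Place at column 8.
Columns [6, 4, 7, 1, 3, 9, 2, 8, 5], r−c [-5, -2, -4, 3, 2, -3, 5, 0, 4], r+c [7, 6, 10, 5, 8, 15, 9, 16, 14] are all distinct, so no two queens attack.

(1,6) (2,4) (3,7) (4,1) (5,3) (6,9) (7,2) (8,8) (9,5)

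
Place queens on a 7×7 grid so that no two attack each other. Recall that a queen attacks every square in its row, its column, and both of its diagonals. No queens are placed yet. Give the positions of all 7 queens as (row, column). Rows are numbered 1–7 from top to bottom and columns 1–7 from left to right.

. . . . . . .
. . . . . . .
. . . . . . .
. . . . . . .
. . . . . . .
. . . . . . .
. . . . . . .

(1,1) (2,3) (3,5) (4,7) (5,2) (6,4) (7,6)

Row 1: Safe: 1, 2, 3, 4, 5, 6, 7. Place at column 1.
Row 2: attacked by (1,1)→{1,2}. Safe: 3, 4, 5, 6, 7. Place at column 3.
Row 3: attacked by (1,1)→{1,3}; (2,3)→{2,3,4}. Safe: 5, 6, 7. Place at column 5.
Row 4: attacked by (1,1)→{1,4}; (2,3)→{1,3,5}; (3,5)→{4,5,6}. Safe: 2, 7. Place at column 7.
Row 5: attacked by (1,1)→{1,5}; (2,3)→{3,6}; (3,5)→{3,5,7}; (4,7)→{6,7}. Safe: 2, 4. Place at column 2.
Row 6: attacked by (1,1)→{1,6}; (2,3)→{3,7}; (3,5)→{2,5}; (4,7)→{5,7}; (5,2)→{1,2,3}. Safe: 4. Place at column 4.
Row 7: attacked by (1,1)→{1,7}; (2,3)→{3}; (3,5)→{1,5}; (4,7)→{4,7}; (5,2)→{2,4}; (6,4)→{3,4,5}. Safe: 6. Place at column 6.
Columns [1, 3, 5, 7, 2, 4, 6], r−c [0, -1, -2, -3, 3, 2, 1], r+c [2, 5, 8, 11, 7, 10, 13] are all distinct, so no two queens attack.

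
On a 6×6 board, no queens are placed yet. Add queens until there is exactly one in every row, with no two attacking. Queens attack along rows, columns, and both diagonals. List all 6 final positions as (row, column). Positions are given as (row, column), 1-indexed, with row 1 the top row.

(1,4) (2,1) (3,5) (4,2) (5,6) (6,3)

Row 1: Safe: 1, 2, 3, 4, 5, 6. Place at column 4.
Row 2: attacked by (1,4)→{3,4,5}. Safe: 1, 2, 6. Place at column 1.
Row 3: attacked by (1,4)→{2,4,6}; (2,1)→{1,2}. Safe: 3, 5. Place at column 5.
Row 4: attacked by (1,4)→{1,4}; (2,1)→{1,3}; (3,5)→{4,5,6}. Safe: 2. Place at column 2.
Row 5: attacked by (1,4)→{4}; (2,1)→{1,4}; (3,5)→{3,5}; (4,2)→{1,2,3}. Safe: 6. Place at column 6.
Row 6: attacked by (1,4)→{4}; (2,1)→{1,5}; (3,5)→{2,5}; (4,2)→{2,4}; (5,6)→{5,6}. Safe: 3. Place at column 3.
Columns [4, 1, 5, 2, 6, 3], r−c [-3, 1, -2, 2, -1, 3], r+c [5, 3, 8, 6, 11, 9] are all distinct, so no two queens attack.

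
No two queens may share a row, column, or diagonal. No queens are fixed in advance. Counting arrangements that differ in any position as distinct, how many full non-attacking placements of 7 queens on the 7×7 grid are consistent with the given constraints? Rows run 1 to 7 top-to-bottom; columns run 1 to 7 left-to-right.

40

Branch on row 1: col 1 → 4; col 2 → 7; col 3 → 6; col 4 → 6; col 5 → 6; col 6 → 7; col 7 → 4.
Sum: 4 + 7 + 6 + 6 + 6 + 7 + 4 = 40.
(This is the classic 7-queens count.)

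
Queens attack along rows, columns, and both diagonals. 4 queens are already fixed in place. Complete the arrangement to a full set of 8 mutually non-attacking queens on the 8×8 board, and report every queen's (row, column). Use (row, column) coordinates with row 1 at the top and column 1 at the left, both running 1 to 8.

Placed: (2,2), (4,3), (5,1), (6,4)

(1,7) (2,2) (3,6) (4,3) (5,1) (6,4) (7,8) (8,5)

Row 1: attacked by (2,2)→{1,2,3}; (4,3)→{3,6}; (5,1)→{1,5}; (6,4)→{4}. Safe: 7, 8. Place at column 7.
Row 3: attacked by (1,7)→{5,7}; (2,2)→{1,2,3}; (4,3)→{2,3,4}; (5,1)→{1,3}; (6,4)→{1,4,7}. Safe: 6, 8. Place at column 6.
Row 7: attacked by (1,7)→{1,7}; (2,2)→{2,7}; (3,6)→{2,6}; (4,3)→{3,6}; (5,1)→{1,3}; (6,4)→{3,4,5}. Safe: 8. Place at column 8.
Row 8: attacked by (1,7)→{7}; (2,2)→{2,8}; (3,6)→{1,6}; (4,3)→{3,7}; (5,1)→{1,4}; (6,4)→{2,4,6}; (7,8)→{7,8}. Safe: 5. Place at column 5.
Columns [7, 2, 6, 3, 1, 4, 8, 5], r−c [-6, 0, -3, 1, 4, 2, -1, 3], r+c [8, 4, 9, 7, 6, 10, 15, 13] are all distinct, so no two queens attack.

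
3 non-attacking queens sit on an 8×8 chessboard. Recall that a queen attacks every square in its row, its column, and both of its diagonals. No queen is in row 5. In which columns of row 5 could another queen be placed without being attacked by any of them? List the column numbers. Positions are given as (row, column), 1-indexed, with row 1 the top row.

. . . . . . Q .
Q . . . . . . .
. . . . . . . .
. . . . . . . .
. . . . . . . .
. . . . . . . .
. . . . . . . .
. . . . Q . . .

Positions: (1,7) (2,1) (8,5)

columns 6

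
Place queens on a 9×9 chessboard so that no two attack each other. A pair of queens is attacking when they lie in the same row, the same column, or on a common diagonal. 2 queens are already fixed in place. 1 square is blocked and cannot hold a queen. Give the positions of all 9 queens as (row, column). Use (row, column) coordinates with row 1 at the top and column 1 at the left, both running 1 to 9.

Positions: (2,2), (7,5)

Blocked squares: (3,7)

(1,7) (2,2) (3,6) (4,3) (5,1) (6,8) (7,5) (8,9) (9,4)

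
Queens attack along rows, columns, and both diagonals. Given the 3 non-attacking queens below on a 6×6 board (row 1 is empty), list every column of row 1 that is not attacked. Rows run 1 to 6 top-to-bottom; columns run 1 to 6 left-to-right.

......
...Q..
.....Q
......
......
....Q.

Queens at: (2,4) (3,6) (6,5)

(2,4) attacks row 1 at column 4 and diagonals 3, 5.
(3,6) attacks row 1 at column 6 and diagonals 4.
(6,5) attacks row 1 at column 5.
Attacked columns: {3, 4, 5, 6}. Safe: {1, 2}.

columns 1, 2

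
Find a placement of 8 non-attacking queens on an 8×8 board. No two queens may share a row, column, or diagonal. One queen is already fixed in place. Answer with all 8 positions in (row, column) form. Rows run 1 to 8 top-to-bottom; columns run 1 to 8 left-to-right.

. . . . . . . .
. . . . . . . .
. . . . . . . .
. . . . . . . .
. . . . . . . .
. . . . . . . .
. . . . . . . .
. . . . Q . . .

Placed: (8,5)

(1,1) (2,6) (3,8) (4,3) (5,7) (6,4) (7,2) (8,5)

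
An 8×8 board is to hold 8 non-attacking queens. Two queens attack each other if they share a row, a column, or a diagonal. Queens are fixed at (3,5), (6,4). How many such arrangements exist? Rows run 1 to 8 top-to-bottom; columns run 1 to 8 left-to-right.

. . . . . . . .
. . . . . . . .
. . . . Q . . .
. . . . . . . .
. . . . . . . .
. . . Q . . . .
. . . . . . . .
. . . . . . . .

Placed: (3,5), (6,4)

4

Branch on row 1: col 1 → 1; col 2 → 1; col 6 → 2; col 8 → 0.
Sum: 1 + 1 + 2 + 0 = 4.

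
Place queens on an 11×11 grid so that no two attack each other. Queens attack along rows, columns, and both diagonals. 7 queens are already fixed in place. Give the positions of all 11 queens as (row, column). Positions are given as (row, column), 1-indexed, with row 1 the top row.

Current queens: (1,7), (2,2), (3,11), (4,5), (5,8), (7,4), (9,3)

(1,7) (2,2) (3,11) (4,5) (5,8) (6,1) (7,4) (8,10) (9,3) (10,6) (11,9)

Row 6: attacked by (1,7)→{2,7}; (2,2)→{2,6}; (3,11)→{8,11}; (4,5)→{3,5,7}; (5,8)→{7,8,9}; (7,4)→{3,4,5}; (9,3)→{3,6}. Safe: 1, 10. Place at column 1.
Row 8: attacked by (1,7)→{7}; (2,2)→{2,8}; (3,11)→{6,11}; (4,5)→{1,5,9}; (5,8)→{5,8,11}; (6,1)→{1,3}; (7,4)→{3,4,5}; (9,3)→{2,3,4}. Safe: 10. Place at column 10.
Row 10: attacked by (1,7)→{7}; (2,2)→{2,10}; (3,11)→{4,11}; (4,5)→{5,11}; (5,8)→{3,8}; (6,1)→{1,5}; (7,4)→{1,4,7}; (8,10)→{8,10}; (9,3)→{2,3,4}. Safe: 6, 9. Place at column 6.
Row 11: attacked by (1,7)→{7}; (2,2)→{2,11}; (3,11)→{3,11}; (4,5)→{5}; (5,8)→{2,8}; (6,1)→{1,6}; (7,4)→{4,8}; (8,10)→{7,10}; (9,3)→{1,3,5}; (10,6)→{5,6,7}. Safe: 9. Place at column 9.
Columns [7, 2, 11, 5, 8, 1, 4, 10, 3, 6, 9], r−c [-6, 0, -8, -1, -3, 5, 3, -2, 6, 4, 2], r+c [8, 4, 14, 9, 13, 7, 11, 18, 12, 16, 20] are all distinct, so no two queens attack.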